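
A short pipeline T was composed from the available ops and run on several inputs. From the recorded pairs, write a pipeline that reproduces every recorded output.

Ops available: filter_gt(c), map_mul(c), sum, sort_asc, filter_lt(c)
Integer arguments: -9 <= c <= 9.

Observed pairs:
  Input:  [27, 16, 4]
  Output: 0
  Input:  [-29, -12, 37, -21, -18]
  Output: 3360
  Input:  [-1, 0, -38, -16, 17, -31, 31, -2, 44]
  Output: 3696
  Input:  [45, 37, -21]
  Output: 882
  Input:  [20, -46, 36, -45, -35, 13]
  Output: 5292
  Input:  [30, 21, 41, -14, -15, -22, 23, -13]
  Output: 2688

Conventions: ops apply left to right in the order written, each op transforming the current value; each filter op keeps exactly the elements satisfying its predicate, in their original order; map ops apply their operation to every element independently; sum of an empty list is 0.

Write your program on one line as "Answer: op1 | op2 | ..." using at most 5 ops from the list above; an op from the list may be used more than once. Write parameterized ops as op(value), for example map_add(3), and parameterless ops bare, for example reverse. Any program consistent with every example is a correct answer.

map_mul(6) | sort_asc | filter_lt(2) | map_mul(-7) | sum

Check, running the answer program on each example:
  [27, 16, 4] -> [162, 96, 24] -> [24, 96, 162] -> [] -> [] -> 0
  [-29, -12, 37, -21, -18] -> [-174, -72, 222, -126, -108] -> [-174, -126, -108, -72, 222] -> [-174, -126, -108, -72] -> [1218, 882, 756, 504] -> 3360
  [-1, 0, -38, -16, 17, -31, 31, -2, 44] -> [-6, 0, -228, -96, 102, -186, 186, -12, 264] -> [-228, -186, -96, -12, -6, 0, 102, 186, 264] -> [-228, -186, -96, -12, -6, 0] -> [1596, 1302, 672, 84, 42, 0] -> 3696
  [45, 37, -21] -> [270, 222, -126] -> [-126, 222, 270] -> [-126] -> [882] -> 882
  [20, -46, 36, -45, -35, 13] -> [120, -276, 216, -270, -210, 78] -> [-276, -270, -210, 78, 120, 216] -> [-276, -270, -210] -> [1932, 1890, 1470] -> 5292
  [30, 21, 41, -14, -15, -22, 23, -13] -> [180, 126, 246, -84, -90, -132, 138, -78] -> [-132, -90, -84, -78, 126, 138, 180, 246] -> [-132, -90, -84, -78] -> [924, 630, 588, 546] -> 2688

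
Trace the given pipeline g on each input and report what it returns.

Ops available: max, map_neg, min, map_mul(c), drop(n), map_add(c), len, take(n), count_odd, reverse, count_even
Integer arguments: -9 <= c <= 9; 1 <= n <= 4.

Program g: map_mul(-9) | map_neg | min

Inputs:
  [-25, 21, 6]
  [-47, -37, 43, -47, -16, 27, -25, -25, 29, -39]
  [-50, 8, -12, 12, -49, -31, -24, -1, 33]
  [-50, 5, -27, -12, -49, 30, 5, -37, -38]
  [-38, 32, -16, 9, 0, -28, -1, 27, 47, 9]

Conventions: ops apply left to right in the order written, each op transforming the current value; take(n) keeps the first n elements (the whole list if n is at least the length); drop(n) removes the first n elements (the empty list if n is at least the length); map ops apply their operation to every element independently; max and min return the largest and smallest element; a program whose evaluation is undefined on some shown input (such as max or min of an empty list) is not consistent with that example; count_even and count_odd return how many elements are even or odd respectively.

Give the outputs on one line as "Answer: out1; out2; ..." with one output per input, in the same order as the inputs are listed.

Execution, op by op:
  [-25, 21, 6] -> [225, -189, -54] -> [-225, 189, 54] -> -225
  [-47, -37, 43, -47, -16, 27, -25, -25, 29, -39] -> [423, 333, -387, 423, 144, -243, 225, 225, -261, 351] -> [-423, -333, 387, -423, -144, 243, -225, -225, 261, -351] -> -423
  [-50, 8, -12, 12, -49, -31, -24, -1, 33] -> [450, -72, 108, -108, 441, 279, 216, 9, -297] -> [-450, 72, -108, 108, -441, -279, -216, -9, 297] -> -450
  [-50, 5, -27, -12, -49, 30, 5, -37, -38] -> [450, -45, 243, 108, 441, -270, -45, 333, 342] -> [-450, 45, -243, -108, -441, 270, 45, -333, -342] -> -450
  [-38, 32, -16, 9, 0, -28, -1, 27, 47, 9] -> [342, -288, 144, -81, 0, 252, 9, -243, -423, -81] -> [-342, 288, -144, 81, 0, -252, -9, 243, 423, 81] -> -342

-225; -423; -450; -450; -342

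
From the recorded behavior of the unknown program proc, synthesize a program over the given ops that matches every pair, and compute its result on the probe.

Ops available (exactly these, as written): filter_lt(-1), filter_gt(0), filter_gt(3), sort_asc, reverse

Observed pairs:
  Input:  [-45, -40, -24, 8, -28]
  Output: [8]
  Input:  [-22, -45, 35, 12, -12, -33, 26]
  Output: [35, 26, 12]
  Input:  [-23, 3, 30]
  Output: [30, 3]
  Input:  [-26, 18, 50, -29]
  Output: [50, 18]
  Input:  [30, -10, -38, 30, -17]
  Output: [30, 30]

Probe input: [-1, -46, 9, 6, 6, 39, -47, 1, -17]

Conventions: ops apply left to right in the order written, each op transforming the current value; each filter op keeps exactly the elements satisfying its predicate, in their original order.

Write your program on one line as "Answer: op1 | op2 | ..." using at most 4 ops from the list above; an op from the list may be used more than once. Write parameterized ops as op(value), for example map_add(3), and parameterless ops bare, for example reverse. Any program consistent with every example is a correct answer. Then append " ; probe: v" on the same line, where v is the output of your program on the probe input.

sort_asc | reverse | filter_gt(0) ; probe: [39, 9, 6, 6, 1]

Check, running the answer program on each example:
  [-45, -40, -24, 8, -28] -> [-45, -40, -28, -24, 8] -> [8, -24, -28, -40, -45] -> [8]
  [-22, -45, 35, 12, -12, -33, 26] -> [-45, -33, -22, -12, 12, 26, 35] -> [35, 26, 12, -12, -22, -33, -45] -> [35, 26, 12]
  [-23, 3, 30] -> [-23, 3, 30] -> [30, 3, -23] -> [30, 3]
  [-26, 18, 50, -29] -> [-29, -26, 18, 50] -> [50, 18, -26, -29] -> [50, 18]
  [30, -10, -38, 30, -17] -> [-38, -17, -10, 30, 30] -> [30, 30, -10, -17, -38] -> [30, 30]
  probe: [-1, -46, 9, 6, 6, 39, -47, 1, -17] -> [-47, -46, -17, -1, 1, 6, 6, 9, 39] -> [39, 9, 6, 6, 1, -1, -17, -46, -47] -> [39, 9, 6, 6, 1]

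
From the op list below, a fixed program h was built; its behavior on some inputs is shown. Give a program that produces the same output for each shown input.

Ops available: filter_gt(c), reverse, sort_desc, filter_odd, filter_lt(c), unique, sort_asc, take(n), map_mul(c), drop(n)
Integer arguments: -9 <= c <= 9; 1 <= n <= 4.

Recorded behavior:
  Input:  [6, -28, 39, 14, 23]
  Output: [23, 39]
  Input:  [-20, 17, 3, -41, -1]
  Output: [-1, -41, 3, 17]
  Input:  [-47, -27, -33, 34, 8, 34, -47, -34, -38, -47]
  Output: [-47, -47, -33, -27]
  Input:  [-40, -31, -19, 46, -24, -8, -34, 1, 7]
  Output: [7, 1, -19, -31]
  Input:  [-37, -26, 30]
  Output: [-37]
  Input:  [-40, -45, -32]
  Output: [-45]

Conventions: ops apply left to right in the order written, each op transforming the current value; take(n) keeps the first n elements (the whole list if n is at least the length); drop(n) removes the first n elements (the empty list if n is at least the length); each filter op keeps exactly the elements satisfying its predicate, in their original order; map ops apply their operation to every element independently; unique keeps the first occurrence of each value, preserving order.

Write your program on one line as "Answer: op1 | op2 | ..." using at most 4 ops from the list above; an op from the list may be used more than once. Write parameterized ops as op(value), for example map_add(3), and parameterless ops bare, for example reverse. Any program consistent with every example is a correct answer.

reverse | filter_odd | take(4)

Check, running the answer program on each example:
  [6, -28, 39, 14, 23] -> [23, 14, 39, -28, 6] -> [23, 39] -> [23, 39]
  [-20, 17, 3, -41, -1] -> [-1, -41, 3, 17, -20] -> [-1, -41, 3, 17] -> [-1, -41, 3, 17]
  [-47, -27, -33, 34, 8, 34, -47, -34, -38, -47] -> [-47, -38, -34, -47, 34, 8, 34, -33, -27, -47] -> [-47, -47, -33, -27, -47] -> [-47, -47, -33, -27]
  [-40, -31, -19, 46, -24, -8, -34, 1, 7] -> [7, 1, -34, -8, -24, 46, -19, -31, -40] -> [7, 1, -19, -31] -> [7, 1, -19, -31]
  [-37, -26, 30] -> [30, -26, -37] -> [-37] -> [-37]
  [-40, -45, -32] -> [-32, -45, -40] -> [-45] -> [-45]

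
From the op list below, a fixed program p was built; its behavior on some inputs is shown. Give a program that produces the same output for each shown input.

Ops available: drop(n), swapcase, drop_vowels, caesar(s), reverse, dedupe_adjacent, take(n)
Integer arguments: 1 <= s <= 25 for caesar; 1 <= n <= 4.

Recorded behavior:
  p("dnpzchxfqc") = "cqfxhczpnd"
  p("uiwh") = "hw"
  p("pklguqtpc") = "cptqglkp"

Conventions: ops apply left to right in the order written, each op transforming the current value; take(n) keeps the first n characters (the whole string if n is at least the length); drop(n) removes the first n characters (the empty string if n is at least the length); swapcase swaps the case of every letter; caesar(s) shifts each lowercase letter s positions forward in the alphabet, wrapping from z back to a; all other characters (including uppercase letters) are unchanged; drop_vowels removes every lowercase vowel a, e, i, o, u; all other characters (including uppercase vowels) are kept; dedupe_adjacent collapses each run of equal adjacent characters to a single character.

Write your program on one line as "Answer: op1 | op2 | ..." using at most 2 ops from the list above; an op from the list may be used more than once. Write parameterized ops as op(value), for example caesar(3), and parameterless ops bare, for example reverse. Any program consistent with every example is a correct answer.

drop_vowels | reverse

Check, running the answer program on each example:
  "dnpzchxfqc" -> "dnpzchxfqc" -> "cqfxhczpnd"
  "uiwh" -> "wh" -> "hw"
  "pklguqtpc" -> "pklgqtpc" -> "cptqglkp"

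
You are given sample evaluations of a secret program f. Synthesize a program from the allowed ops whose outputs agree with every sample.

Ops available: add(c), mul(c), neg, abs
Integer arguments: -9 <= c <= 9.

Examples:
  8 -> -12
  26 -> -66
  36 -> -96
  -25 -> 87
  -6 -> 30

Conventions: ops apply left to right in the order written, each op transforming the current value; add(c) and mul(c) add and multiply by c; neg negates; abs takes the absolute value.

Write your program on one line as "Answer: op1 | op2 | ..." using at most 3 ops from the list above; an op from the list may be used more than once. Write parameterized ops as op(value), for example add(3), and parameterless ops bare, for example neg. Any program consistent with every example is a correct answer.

add(-4) | mul(3) | neg

Check, running the answer program on each example:
  8 -> 4 -> 12 -> -12
  26 -> 22 -> 66 -> -66
  36 -> 32 -> 96 -> -96
  -25 -> -29 -> -87 -> 87
  -6 -> -10 -> -30 -> 30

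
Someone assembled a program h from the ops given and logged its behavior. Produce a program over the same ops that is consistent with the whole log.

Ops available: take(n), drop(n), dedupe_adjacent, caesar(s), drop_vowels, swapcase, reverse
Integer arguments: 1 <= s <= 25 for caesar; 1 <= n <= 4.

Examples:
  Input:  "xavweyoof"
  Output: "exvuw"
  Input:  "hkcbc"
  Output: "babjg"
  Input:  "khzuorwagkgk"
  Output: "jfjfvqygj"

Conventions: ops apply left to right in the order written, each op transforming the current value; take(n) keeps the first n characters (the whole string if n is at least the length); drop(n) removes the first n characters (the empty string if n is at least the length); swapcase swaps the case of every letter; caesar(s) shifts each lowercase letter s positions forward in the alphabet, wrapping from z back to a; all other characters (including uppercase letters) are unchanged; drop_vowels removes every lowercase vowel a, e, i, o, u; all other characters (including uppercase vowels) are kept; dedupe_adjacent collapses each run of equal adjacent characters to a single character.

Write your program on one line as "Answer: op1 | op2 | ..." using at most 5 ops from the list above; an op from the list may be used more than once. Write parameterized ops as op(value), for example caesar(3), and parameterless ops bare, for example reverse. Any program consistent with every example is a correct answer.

drop_vowels | caesar(3) | reverse | caesar(22)

Check, running the answer program on each example:
  "xavweyoof" -> "xvwyf" -> "ayzbi" -> "ibzya" -> "exvuw"
  "hkcbc" -> "hkcbc" -> "knfef" -> "fefnk" -> "babjg"
  "khzuorwagkgk" -> "khzrwgkgk" -> "nkcuzjnjn" -> "njnjzuckn" -> "jfjfvqygj"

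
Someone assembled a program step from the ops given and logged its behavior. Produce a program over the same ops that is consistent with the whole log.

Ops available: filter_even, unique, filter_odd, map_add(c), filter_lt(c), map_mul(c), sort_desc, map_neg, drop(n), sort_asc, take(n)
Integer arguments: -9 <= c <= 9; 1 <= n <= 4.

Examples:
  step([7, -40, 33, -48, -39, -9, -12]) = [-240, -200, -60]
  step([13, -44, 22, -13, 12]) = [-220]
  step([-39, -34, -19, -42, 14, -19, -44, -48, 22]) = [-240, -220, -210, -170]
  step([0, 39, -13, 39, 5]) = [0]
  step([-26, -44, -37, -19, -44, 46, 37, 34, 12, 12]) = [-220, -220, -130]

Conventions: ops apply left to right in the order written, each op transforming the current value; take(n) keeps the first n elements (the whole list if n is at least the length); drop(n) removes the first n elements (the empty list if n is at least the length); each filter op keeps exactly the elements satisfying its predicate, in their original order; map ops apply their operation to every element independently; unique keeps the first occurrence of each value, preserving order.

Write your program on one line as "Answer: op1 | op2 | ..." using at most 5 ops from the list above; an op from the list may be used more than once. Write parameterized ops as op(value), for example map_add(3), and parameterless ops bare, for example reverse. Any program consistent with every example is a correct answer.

filter_lt(8) | map_mul(-5) | filter_even | sort_desc | map_neg

Check, running the answer program on each example:
  [7, -40, 33, -48, -39, -9, -12] -> [7, -40, -48, -39, -9, -12] -> [-35, 200, 240, 195, 45, 60] -> [200, 240, 60] -> [240, 200, 60] -> [-240, -200, -60]
  [13, -44, 22, -13, 12] -> [-44, -13] -> [220, 65] -> [220] -> [220] -> [-220]
  [-39, -34, -19, -42, 14, -19, -44, -48, 22] -> [-39, -34, -19, -42, -19, -44, -48] -> [195, 170, 95, 210, 95, 220, 240] -> [170, 210, 220, 240] -> [240, 220, 210, 170] -> [-240, -220, -210, -170]
  [0, 39, -13, 39, 5] -> [0, -13, 5] -> [0, 65, -25] -> [0] -> [0] -> [0]
  [-26, -44, -37, -19, -44, 46, 37, 34, 12, 12] -> [-26, -44, -37, -19, -44] -> [130, 220, 185, 95, 220] -> [130, 220, 220] -> [220, 220, 130] -> [-220, -220, -130]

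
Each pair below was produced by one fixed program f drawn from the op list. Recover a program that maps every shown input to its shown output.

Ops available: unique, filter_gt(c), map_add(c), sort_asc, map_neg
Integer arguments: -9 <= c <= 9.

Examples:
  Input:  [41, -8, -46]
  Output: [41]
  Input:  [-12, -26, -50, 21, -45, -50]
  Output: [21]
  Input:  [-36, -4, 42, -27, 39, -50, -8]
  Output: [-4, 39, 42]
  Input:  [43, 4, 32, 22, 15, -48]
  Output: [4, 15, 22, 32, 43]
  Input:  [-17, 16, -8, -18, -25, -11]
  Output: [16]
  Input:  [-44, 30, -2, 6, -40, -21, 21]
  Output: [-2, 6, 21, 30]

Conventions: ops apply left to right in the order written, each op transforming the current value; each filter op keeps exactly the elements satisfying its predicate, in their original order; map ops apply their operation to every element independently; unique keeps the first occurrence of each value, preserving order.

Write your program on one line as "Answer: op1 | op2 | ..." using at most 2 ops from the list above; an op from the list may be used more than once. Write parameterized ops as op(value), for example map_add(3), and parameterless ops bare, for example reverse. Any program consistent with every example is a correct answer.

filter_gt(-7) | sort_asc

Check, running the answer program on each example:
  [41, -8, -46] -> [41] -> [41]
  [-12, -26, -50, 21, -45, -50] -> [21] -> [21]
  [-36, -4, 42, -27, 39, -50, -8] -> [-4, 42, 39] -> [-4, 39, 42]
  [43, 4, 32, 22, 15, -48] -> [43, 4, 32, 22, 15] -> [4, 15, 22, 32, 43]
  [-17, 16, -8, -18, -25, -11] -> [16] -> [16]
  [-44, 30, -2, 6, -40, -21, 21] -> [30, -2, 6, 21] -> [-2, 6, 21, 30]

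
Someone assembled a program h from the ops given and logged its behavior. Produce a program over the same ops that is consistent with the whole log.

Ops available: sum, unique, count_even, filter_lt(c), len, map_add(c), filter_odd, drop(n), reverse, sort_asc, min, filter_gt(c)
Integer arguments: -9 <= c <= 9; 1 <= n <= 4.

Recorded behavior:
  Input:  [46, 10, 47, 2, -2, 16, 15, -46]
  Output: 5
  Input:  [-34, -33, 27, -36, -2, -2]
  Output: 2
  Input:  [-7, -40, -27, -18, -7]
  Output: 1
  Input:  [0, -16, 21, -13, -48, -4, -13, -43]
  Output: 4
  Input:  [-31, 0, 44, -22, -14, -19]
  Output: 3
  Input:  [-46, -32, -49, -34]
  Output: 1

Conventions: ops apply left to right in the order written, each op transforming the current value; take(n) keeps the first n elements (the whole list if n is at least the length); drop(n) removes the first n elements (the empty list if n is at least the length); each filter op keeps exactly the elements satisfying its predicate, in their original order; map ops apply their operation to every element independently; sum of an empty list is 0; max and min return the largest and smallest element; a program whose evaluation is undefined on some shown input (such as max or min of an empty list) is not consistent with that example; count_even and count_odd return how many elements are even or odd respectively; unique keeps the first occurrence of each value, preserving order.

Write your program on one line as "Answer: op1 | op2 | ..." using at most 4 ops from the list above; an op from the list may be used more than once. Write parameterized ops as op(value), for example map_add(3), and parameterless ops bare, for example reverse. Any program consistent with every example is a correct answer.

unique | sort_asc | drop(3) | len

Check, running the answer program on each example:
  [46, 10, 47, 2, -2, 16, 15, -46] -> [46, 10, 47, 2, -2, 16, 15, -46] -> [-46, -2, 2, 10, 15, 16, 46, 47] -> [10, 15, 16, 46, 47] -> 5
  [-34, -33, 27, -36, -2, -2] -> [-34, -33, 27, -36, -2] -> [-36, -34, -33, -2, 27] -> [-2, 27] -> 2
  [-7, -40, -27, -18, -7] -> [-7, -40, -27, -18] -> [-40, -27, -18, -7] -> [-7] -> 1
  [0, -16, 21, -13, -48, -4, -13, -43] -> [0, -16, 21, -13, -48, -4, -43] -> [-48, -43, -16, -13, -4, 0, 21] -> [-13, -4, 0, 21] -> 4
  [-31, 0, 44, -22, -14, -19] -> [-31, 0, 44, -22, -14, -19] -> [-31, -22, -19, -14, 0, 44] -> [-14, 0, 44] -> 3
  [-46, -32, -49, -34] -> [-46, -32, -49, -34] -> [-49, -46, -34, -32] -> [-32] -> 1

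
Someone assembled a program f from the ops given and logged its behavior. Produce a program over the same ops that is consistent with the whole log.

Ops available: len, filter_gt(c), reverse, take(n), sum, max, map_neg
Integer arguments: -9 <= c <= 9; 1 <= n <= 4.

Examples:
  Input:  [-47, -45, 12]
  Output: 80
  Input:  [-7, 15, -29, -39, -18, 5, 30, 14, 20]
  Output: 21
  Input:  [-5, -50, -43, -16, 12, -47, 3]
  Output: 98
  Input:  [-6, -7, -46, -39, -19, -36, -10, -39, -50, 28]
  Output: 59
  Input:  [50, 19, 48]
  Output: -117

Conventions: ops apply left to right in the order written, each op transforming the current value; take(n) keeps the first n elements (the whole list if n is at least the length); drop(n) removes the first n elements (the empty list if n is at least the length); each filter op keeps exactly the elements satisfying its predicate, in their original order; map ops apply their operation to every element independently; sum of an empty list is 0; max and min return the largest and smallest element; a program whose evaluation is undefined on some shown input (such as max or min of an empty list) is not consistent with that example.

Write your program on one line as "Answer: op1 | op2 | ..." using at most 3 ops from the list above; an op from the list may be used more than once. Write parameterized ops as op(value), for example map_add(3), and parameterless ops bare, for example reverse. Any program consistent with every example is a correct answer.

map_neg | take(3) | sum

Check, running the answer program on each example:
  [-47, -45, 12] -> [47, 45, -12] -> [47, 45, -12] -> 80
  [-7, 15, -29, -39, -18, 5, 30, 14, 20] -> [7, -15, 29, 39, 18, -5, -30, -14, -20] -> [7, -15, 29] -> 21
  [-5, -50, -43, -16, 12, -47, 3] -> [5, 50, 43, 16, -12, 47, -3] -> [5, 50, 43] -> 98
  [-6, -7, -46, -39, -19, -36, -10, -39, -50, 28] -> [6, 7, 46, 39, 19, 36, 10, 39, 50, -28] -> [6, 7, 46] -> 59
  [50, 19, 48] -> [-50, -19, -48] -> [-50, -19, -48] -> -117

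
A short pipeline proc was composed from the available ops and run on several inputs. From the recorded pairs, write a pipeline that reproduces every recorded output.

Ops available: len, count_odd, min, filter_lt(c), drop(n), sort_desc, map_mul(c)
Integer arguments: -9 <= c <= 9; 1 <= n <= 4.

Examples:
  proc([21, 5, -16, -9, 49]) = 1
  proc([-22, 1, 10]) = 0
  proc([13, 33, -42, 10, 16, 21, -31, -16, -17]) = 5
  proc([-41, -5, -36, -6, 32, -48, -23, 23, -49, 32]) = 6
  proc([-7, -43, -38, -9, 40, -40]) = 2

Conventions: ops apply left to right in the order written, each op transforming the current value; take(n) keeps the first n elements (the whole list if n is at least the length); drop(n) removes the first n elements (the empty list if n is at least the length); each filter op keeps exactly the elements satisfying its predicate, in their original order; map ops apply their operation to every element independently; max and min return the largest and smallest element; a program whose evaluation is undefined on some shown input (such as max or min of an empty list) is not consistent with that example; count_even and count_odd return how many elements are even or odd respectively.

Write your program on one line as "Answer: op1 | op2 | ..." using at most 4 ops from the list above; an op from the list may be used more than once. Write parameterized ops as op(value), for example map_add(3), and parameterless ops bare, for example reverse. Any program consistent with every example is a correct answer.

sort_desc | map_mul(-3) | drop(4) | len

Check, running the answer program on each example:
  [21, 5, -16, -9, 49] -> [49, 21, 5, -9, -16] -> [-147, -63, -15, 27, 48] -> [48] -> 1
  [-22, 1, 10] -> [10, 1, -22] -> [-30, -3, 66] -> [] -> 0
  [13, 33, -42, 10, 16, 21, -31, -16, -17] -> [33, 21, 16, 13, 10, -16, -17, -31, -42] -> [-99, -63, -48, -39, -30, 48, 51, 93, 126] -> [-30, 48, 51, 93, 126] -> 5
  [-41, -5, -36, -6, 32, -48, -23, 23, -49, 32] -> [32, 32, 23, -5, -6, -23, -36, -41, -48, -49] -> [-96, -96, -69, 15, 18, 69, 108, 123, 144, 147] -> [18, 69, 108, 123, 144, 147] -> 6
  [-7, -43, -38, -9, 40, -40] -> [40, -7, -9, -38, -40, -43] -> [-120, 21, 27, 114, 120, 129] -> [120, 129] -> 2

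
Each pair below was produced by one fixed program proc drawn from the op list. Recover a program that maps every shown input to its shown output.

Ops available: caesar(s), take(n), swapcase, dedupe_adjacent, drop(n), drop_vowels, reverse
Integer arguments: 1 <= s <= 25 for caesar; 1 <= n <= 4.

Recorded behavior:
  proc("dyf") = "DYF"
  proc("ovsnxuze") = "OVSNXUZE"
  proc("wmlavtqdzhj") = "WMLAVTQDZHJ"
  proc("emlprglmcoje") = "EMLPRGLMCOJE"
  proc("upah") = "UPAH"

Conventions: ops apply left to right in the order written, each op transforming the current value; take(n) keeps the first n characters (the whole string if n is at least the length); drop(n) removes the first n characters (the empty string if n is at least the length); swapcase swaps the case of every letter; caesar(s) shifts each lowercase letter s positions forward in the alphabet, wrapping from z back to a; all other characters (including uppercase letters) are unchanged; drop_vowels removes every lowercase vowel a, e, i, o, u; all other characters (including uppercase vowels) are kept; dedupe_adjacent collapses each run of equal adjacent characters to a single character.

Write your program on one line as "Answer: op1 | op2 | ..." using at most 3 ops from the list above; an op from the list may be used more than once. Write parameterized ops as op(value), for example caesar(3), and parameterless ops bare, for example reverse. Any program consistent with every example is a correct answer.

reverse | swapcase | reverse

Check, running the answer program on each example:
  "dyf" -> "fyd" -> "FYD" -> "DYF"
  "ovsnxuze" -> "ezuxnsvo" -> "EZUXNSVO" -> "OVSNXUZE"
  "wmlavtqdzhj" -> "jhzdqtvalmw" -> "JHZDQTVALMW" -> "WMLAVTQDZHJ"
  "emlprglmcoje" -> "ejocmlgrplme" -> "EJOCMLGRPLME" -> "EMLPRGLMCOJE"
  "upah" -> "hapu" -> "HAPU" -> "UPAH"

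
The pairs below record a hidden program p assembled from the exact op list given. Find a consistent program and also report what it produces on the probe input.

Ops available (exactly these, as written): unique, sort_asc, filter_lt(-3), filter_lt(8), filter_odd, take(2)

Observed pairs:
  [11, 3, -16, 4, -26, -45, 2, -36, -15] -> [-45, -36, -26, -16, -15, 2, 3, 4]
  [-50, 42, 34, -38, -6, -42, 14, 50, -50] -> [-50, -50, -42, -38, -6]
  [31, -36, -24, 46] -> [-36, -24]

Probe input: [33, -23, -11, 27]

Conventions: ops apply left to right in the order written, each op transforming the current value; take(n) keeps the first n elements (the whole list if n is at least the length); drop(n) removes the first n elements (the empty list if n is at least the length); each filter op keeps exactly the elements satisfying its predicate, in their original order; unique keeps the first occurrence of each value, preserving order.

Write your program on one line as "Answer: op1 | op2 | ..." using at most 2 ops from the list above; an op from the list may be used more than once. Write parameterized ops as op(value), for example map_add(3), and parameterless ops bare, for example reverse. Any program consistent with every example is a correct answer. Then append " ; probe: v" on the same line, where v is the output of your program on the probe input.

sort_asc | filter_lt(8) ; probe: [-23, -11]

Check, running the answer program on each example:
  [11, 3, -16, 4, -26, -45, 2, -36, -15] -> [-45, -36, -26, -16, -15, 2, 3, 4, 11] -> [-45, -36, -26, -16, -15, 2, 3, 4]
  [-50, 42, 34, -38, -6, -42, 14, 50, -50] -> [-50, -50, -42, -38, -6, 14, 34, 42, 50] -> [-50, -50, -42, -38, -6]
  [31, -36, -24, 46] -> [-36, -24, 31, 46] -> [-36, -24]
  probe: [33, -23, -11, 27] -> [-23, -11, 27, 33] -> [-23, -11]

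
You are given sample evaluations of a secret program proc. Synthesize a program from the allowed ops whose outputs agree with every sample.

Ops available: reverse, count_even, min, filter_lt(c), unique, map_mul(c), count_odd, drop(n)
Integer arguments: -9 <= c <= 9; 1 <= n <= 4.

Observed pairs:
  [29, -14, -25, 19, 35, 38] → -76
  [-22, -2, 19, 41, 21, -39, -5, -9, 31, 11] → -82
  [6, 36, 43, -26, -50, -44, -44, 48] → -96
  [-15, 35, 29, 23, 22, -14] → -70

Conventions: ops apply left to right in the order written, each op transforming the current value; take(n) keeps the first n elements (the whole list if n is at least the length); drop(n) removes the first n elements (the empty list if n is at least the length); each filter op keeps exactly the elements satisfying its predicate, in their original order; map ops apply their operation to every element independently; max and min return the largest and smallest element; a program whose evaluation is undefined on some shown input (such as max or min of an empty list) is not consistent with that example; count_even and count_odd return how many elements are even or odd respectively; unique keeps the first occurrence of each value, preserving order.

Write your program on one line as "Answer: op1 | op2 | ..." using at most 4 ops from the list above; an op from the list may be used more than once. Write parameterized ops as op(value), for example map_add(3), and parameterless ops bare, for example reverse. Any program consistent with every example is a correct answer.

reverse | unique | map_mul(-2) | min

Check, running the answer program on each example:
  [29, -14, -25, 19, 35, 38] -> [38, 35, 19, -25, -14, 29] -> [38, 35, 19, -25, -14, 29] -> [-76, -70, -38, 50, 28, -58] -> -76
  [-22, -2, 19, 41, 21, -39, -5, -9, 31, 11] -> [11, 31, -9, -5, -39, 21, 41, 19, -2, -22] -> [11, 31, -9, -5, -39, 21, 41, 19, -2, -22] -> [-22, -62, 18, 10, 78, -42, -82, -38, 4, 44] -> -82
  [6, 36, 43, -26, -50, -44, -44, 48] -> [48, -44, -44, -50, -26, 43, 36, 6] -> [48, -44, -50, -26, 43, 36, 6] -> [-96, 88, 100, 52, -86, -72, -12] -> -96
  [-15, 35, 29, 23, 22, -14] -> [-14, 22, 23, 29, 35, -15] -> [-14, 22, 23, 29, 35, -15] -> [28, -44, -46, -58, -70, 30] -> -70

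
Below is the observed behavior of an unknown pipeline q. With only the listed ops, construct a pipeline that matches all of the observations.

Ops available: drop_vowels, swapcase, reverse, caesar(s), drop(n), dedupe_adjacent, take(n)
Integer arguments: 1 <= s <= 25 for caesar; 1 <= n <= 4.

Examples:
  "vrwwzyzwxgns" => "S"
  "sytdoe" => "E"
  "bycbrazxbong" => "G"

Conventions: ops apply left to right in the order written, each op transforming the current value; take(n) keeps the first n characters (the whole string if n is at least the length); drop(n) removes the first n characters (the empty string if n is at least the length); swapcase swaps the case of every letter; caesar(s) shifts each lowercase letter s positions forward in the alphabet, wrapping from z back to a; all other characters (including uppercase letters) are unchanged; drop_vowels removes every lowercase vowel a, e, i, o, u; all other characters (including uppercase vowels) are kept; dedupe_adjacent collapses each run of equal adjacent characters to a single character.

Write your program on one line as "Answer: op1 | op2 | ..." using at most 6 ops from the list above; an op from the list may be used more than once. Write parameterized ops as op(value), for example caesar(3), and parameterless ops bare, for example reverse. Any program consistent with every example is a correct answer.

reverse | dedupe_adjacent | take(2) | swapcase | take(1)

Check, running the answer program on each example:
  "vrwwzyzwxgns" -> "sngxwzyzwwrv" -> "sngxwzyzwrv" -> "sn" -> "SN" -> "S"
  "sytdoe" -> "eodtys" -> "eodtys" -> "eo" -> "EO" -> "E"
  "bycbrazxbong" -> "gnobxzarbcyb" -> "gnobxzarbcyb" -> "gn" -> "GN" -> "G"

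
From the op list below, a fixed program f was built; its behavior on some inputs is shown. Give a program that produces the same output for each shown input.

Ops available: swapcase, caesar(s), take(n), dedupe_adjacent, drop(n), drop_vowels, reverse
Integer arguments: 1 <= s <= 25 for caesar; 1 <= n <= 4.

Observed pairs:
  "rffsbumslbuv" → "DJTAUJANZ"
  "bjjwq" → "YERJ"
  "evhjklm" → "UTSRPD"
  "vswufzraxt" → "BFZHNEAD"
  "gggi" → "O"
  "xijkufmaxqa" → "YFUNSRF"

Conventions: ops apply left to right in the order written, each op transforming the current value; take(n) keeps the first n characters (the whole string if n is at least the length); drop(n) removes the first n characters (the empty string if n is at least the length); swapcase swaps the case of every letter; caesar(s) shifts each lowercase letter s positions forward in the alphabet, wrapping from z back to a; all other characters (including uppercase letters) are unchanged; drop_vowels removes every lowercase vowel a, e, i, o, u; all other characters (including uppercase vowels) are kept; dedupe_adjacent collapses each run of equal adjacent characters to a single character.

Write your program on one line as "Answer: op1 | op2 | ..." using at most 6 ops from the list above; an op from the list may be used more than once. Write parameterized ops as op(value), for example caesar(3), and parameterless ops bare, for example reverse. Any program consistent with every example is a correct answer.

reverse | dedupe_adjacent | drop_vowels | caesar(8) | swapcase

Check, running the answer program on each example:
  "rffsbumslbuv" -> "vublsmubsffr" -> "vublsmubsfr" -> "vblsmbsfr" -> "djtaujanz" -> "DJTAUJANZ"
  "bjjwq" -> "qwjjb" -> "qwjb" -> "qwjb" -> "yerj" -> "YERJ"
  "evhjklm" -> "mlkjhve" -> "mlkjhve" -> "mlkjhv" -> "utsrpd" -> "UTSRPD"
  "vswufzraxt" -> "txarzfuwsv" -> "txarzfuwsv" -> "txrzfwsv" -> "bfzhnead" -> "BFZHNEAD"
  "gggi" -> "iggg" -> "ig" -> "g" -> "o" -> "O"
  "xijkufmaxqa" -> "aqxamfukjix" -> "aqxamfukjix" -> "qxmfkjx" -> "yfunsrf" -> "YFUNSRF"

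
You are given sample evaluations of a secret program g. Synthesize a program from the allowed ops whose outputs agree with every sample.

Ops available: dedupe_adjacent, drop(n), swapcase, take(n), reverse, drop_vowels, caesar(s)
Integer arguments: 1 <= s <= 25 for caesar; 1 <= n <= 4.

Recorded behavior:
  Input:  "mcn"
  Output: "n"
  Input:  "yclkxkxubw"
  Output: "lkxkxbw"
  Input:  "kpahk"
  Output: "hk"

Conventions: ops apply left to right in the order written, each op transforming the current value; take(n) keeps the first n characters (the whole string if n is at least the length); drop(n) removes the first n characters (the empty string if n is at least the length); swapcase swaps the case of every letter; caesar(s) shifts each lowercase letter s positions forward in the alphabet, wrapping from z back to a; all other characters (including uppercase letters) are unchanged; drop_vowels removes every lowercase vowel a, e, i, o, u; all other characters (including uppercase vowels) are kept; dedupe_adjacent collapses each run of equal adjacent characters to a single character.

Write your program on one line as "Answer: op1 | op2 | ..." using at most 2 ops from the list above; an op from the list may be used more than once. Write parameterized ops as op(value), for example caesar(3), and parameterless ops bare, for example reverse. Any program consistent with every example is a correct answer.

drop(2) | drop_vowels

Check, running the answer program on each example:
  "mcn" -> "n" -> "n"
  "yclkxkxubw" -> "lkxkxubw" -> "lkxkxbw"
  "kpahk" -> "ahk" -> "hk"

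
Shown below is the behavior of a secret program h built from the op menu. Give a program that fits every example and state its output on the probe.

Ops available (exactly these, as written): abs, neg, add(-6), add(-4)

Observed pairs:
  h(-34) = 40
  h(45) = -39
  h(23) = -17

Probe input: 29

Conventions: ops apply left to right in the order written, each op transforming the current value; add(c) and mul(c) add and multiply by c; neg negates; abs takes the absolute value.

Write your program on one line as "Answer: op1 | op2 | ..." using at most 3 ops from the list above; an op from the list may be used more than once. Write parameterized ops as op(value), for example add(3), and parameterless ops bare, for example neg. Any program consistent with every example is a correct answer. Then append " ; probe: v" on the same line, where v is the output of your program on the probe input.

add(-6) | neg ; probe: -23

Check, running the answer program on each example:
  -34 -> -40 -> 40
  45 -> 39 -> -39
  23 -> 17 -> -17
  probe: 29 -> 23 -> -23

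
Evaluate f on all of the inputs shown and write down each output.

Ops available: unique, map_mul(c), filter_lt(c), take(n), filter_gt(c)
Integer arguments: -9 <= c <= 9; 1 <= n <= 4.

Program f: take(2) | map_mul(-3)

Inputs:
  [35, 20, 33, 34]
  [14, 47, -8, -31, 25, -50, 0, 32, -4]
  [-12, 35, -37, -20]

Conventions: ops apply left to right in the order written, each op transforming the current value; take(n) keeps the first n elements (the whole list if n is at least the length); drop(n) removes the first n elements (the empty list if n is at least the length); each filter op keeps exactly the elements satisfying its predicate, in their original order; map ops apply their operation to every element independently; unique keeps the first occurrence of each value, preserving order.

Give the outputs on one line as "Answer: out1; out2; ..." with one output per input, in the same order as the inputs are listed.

Execution, op by op:
  [35, 20, 33, 34] -> [35, 20] -> [-105, -60]
  [14, 47, -8, -31, 25, -50, 0, 32, -4] -> [14, 47] -> [-42, -141]
  [-12, 35, -37, -20] -> [-12, 35] -> [36, -105]

[-105, -60]; [-42, -141]; [36, -105]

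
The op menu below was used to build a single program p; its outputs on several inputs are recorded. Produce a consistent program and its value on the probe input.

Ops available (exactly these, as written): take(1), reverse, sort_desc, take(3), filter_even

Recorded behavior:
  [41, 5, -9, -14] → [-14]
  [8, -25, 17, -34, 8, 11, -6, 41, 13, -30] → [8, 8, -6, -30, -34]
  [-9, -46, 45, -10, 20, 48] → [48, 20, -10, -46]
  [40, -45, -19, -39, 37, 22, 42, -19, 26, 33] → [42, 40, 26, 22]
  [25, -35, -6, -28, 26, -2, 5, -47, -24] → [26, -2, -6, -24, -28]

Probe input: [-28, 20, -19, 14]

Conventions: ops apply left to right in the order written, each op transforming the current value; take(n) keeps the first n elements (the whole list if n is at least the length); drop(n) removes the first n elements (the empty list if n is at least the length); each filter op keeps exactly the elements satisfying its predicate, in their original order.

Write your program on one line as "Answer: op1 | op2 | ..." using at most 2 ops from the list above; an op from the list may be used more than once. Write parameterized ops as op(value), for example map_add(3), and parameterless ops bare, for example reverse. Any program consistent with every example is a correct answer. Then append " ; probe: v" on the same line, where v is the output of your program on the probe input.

sort_desc | filter_even ; probe: [20, 14, -28]

Check, running the answer program on each example:
  [41, 5, -9, -14] -> [41, 5, -9, -14] -> [-14]
  [8, -25, 17, -34, 8, 11, -6, 41, 13, -30] -> [41, 17, 13, 11, 8, 8, -6, -25, -30, -34] -> [8, 8, -6, -30, -34]
  [-9, -46, 45, -10, 20, 48] -> [48, 45, 20, -9, -10, -46] -> [48, 20, -10, -46]
  [40, -45, -19, -39, 37, 22, 42, -19, 26, 33] -> [42, 40, 37, 33, 26, 22, -19, -19, -39, -45] -> [42, 40, 26, 22]
  [25, -35, -6, -28, 26, -2, 5, -47, -24] -> [26, 25, 5, -2, -6, -24, -28, -35, -47] -> [26, -2, -6, -24, -28]
  probe: [-28, 20, -19, 14] -> [20, 14, -19, -28] -> [20, 14, -28]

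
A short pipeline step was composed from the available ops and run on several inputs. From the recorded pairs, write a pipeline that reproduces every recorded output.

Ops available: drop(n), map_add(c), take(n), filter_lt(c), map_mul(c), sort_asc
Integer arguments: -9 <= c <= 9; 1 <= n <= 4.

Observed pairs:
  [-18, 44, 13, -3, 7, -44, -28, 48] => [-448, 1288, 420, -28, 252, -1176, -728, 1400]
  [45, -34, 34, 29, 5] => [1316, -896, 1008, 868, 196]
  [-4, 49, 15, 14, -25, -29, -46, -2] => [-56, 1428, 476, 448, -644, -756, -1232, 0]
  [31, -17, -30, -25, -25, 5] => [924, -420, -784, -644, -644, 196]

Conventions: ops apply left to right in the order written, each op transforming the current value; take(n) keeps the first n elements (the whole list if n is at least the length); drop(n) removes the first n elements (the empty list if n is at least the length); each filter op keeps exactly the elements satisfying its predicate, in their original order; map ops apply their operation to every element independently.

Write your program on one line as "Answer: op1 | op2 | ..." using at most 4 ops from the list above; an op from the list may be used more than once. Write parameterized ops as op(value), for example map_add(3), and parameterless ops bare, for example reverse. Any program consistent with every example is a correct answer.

map_add(2) | map_mul(7) | map_mul(4)

Check, running the answer program on each example:
  [-18, 44, 13, -3, 7, -44, -28, 48] -> [-16, 46, 15, -1, 9, -42, -26, 50] -> [-112, 322, 105, -7, 63, -294, -182, 350] -> [-448, 1288, 420, -28, 252, -1176, -728, 1400]
  [45, -34, 34, 29, 5] -> [47, -32, 36, 31, 7] -> [329, -224, 252, 217, 49] -> [1316, -896, 1008, 868, 196]
  [-4, 49, 15, 14, -25, -29, -46, -2] -> [-2, 51, 17, 16, -23, -27, -44, 0] -> [-14, 357, 119, 112, -161, -189, -308, 0] -> [-56, 1428, 476, 448, -644, -756, -1232, 0]
  [31, -17, -30, -25, -25, 5] -> [33, -15, -28, -23, -23, 7] -> [231, -105, -196, -161, -161, 49] -> [924, -420, -784, -644, -644, 196]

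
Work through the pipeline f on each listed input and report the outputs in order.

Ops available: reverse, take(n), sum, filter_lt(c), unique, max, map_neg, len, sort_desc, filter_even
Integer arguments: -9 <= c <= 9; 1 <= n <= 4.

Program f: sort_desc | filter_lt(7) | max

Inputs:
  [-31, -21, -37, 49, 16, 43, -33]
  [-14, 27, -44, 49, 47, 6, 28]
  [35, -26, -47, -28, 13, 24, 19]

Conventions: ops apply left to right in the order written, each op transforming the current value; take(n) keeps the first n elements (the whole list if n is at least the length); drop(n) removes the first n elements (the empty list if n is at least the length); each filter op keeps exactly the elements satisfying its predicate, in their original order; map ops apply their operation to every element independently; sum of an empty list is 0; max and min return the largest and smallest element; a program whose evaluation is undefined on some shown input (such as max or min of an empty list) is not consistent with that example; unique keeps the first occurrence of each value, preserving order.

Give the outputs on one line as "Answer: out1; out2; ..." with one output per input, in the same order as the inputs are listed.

-21; 6; -26

Execution, op by op:
  [-31, -21, -37, 49, 16, 43, -33] -> [49, 43, 16, -21, -31, -33, -37] -> [-21, -31, -33, -37] -> -21
  [-14, 27, -44, 49, 47, 6, 28] -> [49, 47, 28, 27, 6, -14, -44] -> [6, -14, -44] -> 6
  [35, -26, -47, -28, 13, 24, 19] -> [35, 24, 19, 13, -26, -28, -47] -> [-26, -28, -47] -> -26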